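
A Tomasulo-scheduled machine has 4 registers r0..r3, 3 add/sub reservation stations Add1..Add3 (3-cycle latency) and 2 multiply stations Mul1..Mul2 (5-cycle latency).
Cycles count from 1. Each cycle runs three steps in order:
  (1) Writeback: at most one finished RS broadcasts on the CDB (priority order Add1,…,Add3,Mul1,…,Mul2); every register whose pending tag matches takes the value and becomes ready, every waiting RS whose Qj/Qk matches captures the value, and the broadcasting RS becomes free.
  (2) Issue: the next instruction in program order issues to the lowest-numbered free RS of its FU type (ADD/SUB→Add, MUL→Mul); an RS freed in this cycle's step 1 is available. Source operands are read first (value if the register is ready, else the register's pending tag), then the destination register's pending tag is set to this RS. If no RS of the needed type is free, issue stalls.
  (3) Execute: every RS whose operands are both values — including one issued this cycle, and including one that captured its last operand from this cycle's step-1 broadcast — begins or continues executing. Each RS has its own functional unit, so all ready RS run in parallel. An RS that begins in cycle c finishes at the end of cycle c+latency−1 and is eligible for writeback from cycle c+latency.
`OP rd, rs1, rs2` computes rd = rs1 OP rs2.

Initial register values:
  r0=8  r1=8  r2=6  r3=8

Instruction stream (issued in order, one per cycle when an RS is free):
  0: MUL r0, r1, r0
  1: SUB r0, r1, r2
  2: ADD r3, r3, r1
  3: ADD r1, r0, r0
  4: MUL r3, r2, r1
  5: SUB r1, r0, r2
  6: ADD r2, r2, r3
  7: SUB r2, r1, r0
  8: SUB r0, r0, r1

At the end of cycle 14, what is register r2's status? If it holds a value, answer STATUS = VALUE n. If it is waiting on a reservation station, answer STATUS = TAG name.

  c1: issue MUL r0<-Mul1  regs: r0:Mul1,r1:8,r2:6,r3:8
  c2: issue SUB r0<-Add1  regs: r0:Add1,r1:8,r2:6,r3:8
  c3: issue ADD r3<-Add2  regs: r0:Add1,r1:8,r2:6,r3:Add2
  c4: issue ADD r1<-Add3  regs: r0:Add1,r1:Add3,r2:6,r3:Add2
  c5: CDB Add1=2; issue MUL r3<-Mul2  regs: r0:2,r1:Add3,r2:6,r3:Mul2
  c6: CDB Add2=16; issue SUB r1<-Add1  regs: r0:2,r1:Add1,r2:6,r3:Mul2
  c7: CDB Mul1=64; issue ADD r2<-Add2  regs: r0:2,r1:Add1,r2:Add2,r3:Mul2
  c8: CDB Add3=4; issue SUB r2<-Add3  regs: r0:2,r1:Add1,r2:Add3,r3:Mul2
  c9: CDB Add1=-4; issue SUB r0<-Add1  regs: r0:Add1,r1:-4,r2:Add3,r3:Mul2
  c10: -  regs: r0:Add1,r1:-4,r2:Add3,r3:Mul2
  c11: -  regs: r0:Add1,r1:-4,r2:Add3,r3:Mul2
  c12: CDB Add1=6  regs: r0:6,r1:-4,r2:Add3,r3:Mul2
  c13: CDB Add3=-6  regs: r0:6,r1:-4,r2:-6,r3:Mul2
  c14: CDB Mul2=24  regs: r0:6,r1:-4,r2:-6,r3:24

STATUS = VALUE -6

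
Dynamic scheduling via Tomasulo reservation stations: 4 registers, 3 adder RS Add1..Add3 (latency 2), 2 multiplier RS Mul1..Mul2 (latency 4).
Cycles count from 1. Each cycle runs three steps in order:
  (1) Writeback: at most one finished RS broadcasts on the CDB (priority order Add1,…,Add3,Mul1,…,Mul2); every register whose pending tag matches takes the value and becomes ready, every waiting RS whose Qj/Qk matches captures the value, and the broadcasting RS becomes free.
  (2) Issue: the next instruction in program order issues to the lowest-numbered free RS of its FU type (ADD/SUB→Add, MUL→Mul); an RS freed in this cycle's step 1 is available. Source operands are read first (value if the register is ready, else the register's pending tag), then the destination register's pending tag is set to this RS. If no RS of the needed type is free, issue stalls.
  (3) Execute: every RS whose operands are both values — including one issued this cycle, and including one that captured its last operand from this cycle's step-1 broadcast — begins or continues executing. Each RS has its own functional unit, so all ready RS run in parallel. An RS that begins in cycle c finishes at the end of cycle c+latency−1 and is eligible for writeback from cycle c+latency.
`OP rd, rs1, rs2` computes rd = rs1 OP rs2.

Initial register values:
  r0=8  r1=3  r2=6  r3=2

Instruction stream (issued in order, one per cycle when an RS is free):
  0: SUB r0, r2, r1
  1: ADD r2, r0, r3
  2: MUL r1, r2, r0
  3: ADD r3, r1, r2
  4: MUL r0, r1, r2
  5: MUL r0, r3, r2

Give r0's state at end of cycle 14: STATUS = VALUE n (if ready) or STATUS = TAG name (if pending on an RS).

STATUS = TAG Mul1

c1: issue SUB r0<-Add1 | r0:Add1,r1:3,r2:6,r3:2
c2: issue ADD r2<-Add2 | r0:Add1,r1:3,r2:Add2,r3:2
c3: CDB Add1=3; issue MUL r1<-Mul1 | r0:3,r1:Mul1,r2:Add2,r3:2
c4: issue ADD r3<-Add1 | r0:3,r1:Mul1,r2:Add2,r3:Add1
c5: CDB Add2=5; issue MUL r0<-Mul2 | r0:Mul2,r1:Mul1,r2:5,r3:Add1
c6: stall | r0:Mul2,r1:Mul1,r2:5,r3:Add1
c7: stall | r0:Mul2,r1:Mul1,r2:5,r3:Add1
c8: stall | r0:Mul2,r1:Mul1,r2:5,r3:Add1
c9: CDB Mul1=15; issue MUL r0<-Mul1 | r0:Mul1,r1:15,r2:5,r3:Add1
c10: - | r0:Mul1,r1:15,r2:5,r3:Add1
c11: CDB Add1=20 | r0:Mul1,r1:15,r2:5,r3:20
c12: - | r0:Mul1,r1:15,r2:5,r3:20
c13: CDB Mul2=75 | r0:Mul1,r1:15,r2:5,r3:20
c14: - | r0:Mul1,r1:15,r2:5,r3:20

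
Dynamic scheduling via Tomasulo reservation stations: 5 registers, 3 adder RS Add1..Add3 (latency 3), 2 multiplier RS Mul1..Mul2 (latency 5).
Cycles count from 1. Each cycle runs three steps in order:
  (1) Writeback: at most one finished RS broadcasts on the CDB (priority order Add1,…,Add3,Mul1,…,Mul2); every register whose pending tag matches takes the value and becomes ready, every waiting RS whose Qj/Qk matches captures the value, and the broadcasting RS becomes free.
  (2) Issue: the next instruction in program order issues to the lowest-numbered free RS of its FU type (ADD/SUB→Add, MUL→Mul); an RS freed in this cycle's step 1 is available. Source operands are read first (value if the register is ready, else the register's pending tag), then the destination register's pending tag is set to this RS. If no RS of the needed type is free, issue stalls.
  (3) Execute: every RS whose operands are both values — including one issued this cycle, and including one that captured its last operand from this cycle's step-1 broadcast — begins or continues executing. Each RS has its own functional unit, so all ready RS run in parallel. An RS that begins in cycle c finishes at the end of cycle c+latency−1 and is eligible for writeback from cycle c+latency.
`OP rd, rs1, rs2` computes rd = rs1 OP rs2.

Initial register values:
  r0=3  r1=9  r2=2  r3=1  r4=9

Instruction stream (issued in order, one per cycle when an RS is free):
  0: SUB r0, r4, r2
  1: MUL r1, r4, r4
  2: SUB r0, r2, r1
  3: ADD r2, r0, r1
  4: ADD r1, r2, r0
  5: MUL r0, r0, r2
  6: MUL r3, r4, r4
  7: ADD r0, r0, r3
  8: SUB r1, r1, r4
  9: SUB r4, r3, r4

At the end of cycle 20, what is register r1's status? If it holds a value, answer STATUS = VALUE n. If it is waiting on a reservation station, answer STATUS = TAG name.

STATUS = VALUE -86

c1: issue SUB r0<-Add1 | r0:Add1,r1:9,r2:2,r3:1,r4:9
c2: issue MUL r1<-Mul1 | r0:Add1,r1:Mul1,r2:2,r3:1,r4:9
c3: issue SUB r0<-Add2 | r0:Add2,r1:Mul1,r2:2,r3:1,r4:9
c4: CDB Add1=7; issue ADD r2<-Add1 | r0:Add2,r1:Mul1,r2:Add1,r3:1,r4:9
c5: issue ADD r1<-Add3 | r0:Add2,r1:Add3,r2:Add1,r3:1,r4:9
c6: issue MUL r0<-Mul2 | r0:Mul2,r1:Add3,r2:Add1,r3:1,r4:9
c7: CDB Mul1=81; issue MUL r3<-Mul1 | r0:Mul2,r1:Add3,r2:Add1,r3:Mul1,r4:9
c8: stall | r0:Mul2,r1:Add3,r2:Add1,r3:Mul1,r4:9
c9: stall | r0:Mul2,r1:Add3,r2:Add1,r3:Mul1,r4:9
c10: CDB Add2=-79; issue ADD r0<-Add2 | r0:Add2,r1:Add3,r2:Add1,r3:Mul1,r4:9
c11: stall | r0:Add2,r1:Add3,r2:Add1,r3:Mul1,r4:9
c12: CDB Mul1=81; stall | r0:Add2,r1:Add3,r2:Add1,r3:81,r4:9
c13: CDB Add1=2; issue SUB r1<-Add1 | r0:Add2,r1:Add1,r2:2,r3:81,r4:9
c14: stall | r0:Add2,r1:Add1,r2:2,r3:81,r4:9
c15: stall | r0:Add2,r1:Add1,r2:2,r3:81,r4:9
c16: CDB Add3=-77; issue SUB r4<-Add3 | r0:Add2,r1:Add1,r2:2,r3:81,r4:Add3
c17: - | r0:Add2,r1:Add1,r2:2,r3:81,r4:Add3
c18: CDB Mul2=-158 | r0:Add2,r1:Add1,r2:2,r3:81,r4:Add3
c19: CDB Add1=-86 | r0:Add2,r1:-86,r2:2,r3:81,r4:Add3
c20: CDB Add3=72 | r0:Add2,r1:-86,r2:2,r3:81,r4:72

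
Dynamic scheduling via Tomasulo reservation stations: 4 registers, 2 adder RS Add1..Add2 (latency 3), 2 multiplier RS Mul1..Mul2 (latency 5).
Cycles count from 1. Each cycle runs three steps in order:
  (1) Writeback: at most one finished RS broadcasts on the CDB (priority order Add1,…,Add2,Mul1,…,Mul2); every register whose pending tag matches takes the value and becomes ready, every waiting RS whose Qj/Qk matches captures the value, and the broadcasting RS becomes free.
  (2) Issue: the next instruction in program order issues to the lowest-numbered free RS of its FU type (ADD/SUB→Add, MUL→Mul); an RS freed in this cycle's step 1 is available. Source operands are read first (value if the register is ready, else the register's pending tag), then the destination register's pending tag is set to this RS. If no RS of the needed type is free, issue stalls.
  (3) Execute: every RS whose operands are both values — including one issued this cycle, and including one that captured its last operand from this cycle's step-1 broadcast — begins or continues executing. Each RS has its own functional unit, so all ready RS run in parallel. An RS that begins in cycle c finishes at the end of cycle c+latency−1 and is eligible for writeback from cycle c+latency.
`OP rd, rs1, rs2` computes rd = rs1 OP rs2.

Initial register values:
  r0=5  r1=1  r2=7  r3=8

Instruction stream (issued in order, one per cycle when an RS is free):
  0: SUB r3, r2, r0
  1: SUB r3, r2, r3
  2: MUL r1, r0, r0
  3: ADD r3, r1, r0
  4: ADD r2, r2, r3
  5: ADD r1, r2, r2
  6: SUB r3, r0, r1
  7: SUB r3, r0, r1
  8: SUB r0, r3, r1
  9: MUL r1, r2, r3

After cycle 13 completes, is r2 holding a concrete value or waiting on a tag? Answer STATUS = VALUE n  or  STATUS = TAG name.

STATUS = TAG Add2

cycle 1: issue SUB r3<-Add1 // r0:5,r1:1,r2:7,r3:Add1
cycle 2: issue SUB r3<-Add2 // r0:5,r1:1,r2:7,r3:Add2
cycle 3: issue MUL r1<-Mul1 // r0:5,r1:Mul1,r2:7,r3:Add2
cycle 4: CDB Add1=2; issue ADD r3<-Add1 // r0:5,r1:Mul1,r2:7,r3:Add1
cycle 5: stall // r0:5,r1:Mul1,r2:7,r3:Add1
cycle 6: stall // r0:5,r1:Mul1,r2:7,r3:Add1
cycle 7: CDB Add2=5; issue ADD r2<-Add2 // r0:5,r1:Mul1,r2:Add2,r3:Add1
cycle 8: CDB Mul1=25; stall // r0:5,r1:25,r2:Add2,r3:Add1
cycle 9: stall // r0:5,r1:25,r2:Add2,r3:Add1
cycle 10: stall // r0:5,r1:25,r2:Add2,r3:Add1
cycle 11: CDB Add1=30; issue ADD r1<-Add1 // r0:5,r1:Add1,r2:Add2,r3:30
cycle 12: stall // r0:5,r1:Add1,r2:Add2,r3:30
cycle 13: stall // r0:5,r1:Add1,r2:Add2,r3:30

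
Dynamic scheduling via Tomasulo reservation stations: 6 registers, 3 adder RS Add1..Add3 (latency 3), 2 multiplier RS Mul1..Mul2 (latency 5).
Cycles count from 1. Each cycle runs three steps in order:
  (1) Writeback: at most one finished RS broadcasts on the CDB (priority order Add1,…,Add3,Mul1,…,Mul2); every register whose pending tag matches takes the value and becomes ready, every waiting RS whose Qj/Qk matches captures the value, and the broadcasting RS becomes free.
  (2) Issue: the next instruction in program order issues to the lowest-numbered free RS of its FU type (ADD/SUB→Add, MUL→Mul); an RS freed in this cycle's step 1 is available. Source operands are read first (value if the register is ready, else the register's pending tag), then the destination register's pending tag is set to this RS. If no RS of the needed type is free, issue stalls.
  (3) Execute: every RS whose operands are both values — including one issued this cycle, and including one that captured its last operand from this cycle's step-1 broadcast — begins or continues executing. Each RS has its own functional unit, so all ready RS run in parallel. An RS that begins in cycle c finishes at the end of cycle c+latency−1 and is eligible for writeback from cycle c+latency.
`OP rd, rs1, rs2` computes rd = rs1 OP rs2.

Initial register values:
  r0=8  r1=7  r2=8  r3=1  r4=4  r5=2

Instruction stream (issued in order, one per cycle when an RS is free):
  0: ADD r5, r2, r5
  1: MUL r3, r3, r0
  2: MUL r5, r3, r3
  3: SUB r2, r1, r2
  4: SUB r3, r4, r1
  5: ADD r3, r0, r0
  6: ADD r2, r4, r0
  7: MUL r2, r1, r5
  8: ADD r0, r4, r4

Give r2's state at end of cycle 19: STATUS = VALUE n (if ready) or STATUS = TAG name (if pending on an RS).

STATUS = TAG Mul1

cycle 1: issue ADD r5<-Add1 // r0:8,r1:7,r2:8,r3:1,r4:4,r5:Add1
cycle 2: issue MUL r3<-Mul1 // r0:8,r1:7,r2:8,r3:Mul1,r4:4,r5:Add1
cycle 3: issue MUL r5<-Mul2 // r0:8,r1:7,r2:8,r3:Mul1,r4:4,r5:Mul2
cycle 4: CDB Add1=10; issue SUB r2<-Add1 // r0:8,r1:7,r2:Add1,r3:Mul1,r4:4,r5:Mul2
cycle 5: issue SUB r3<-Add2 // r0:8,r1:7,r2:Add1,r3:Add2,r4:4,r5:Mul2
cycle 6: issue ADD r3<-Add3 // r0:8,r1:7,r2:Add1,r3:Add3,r4:4,r5:Mul2
cycle 7: CDB Add1=-1; issue ADD r2<-Add1 // r0:8,r1:7,r2:Add1,r3:Add3,r4:4,r5:Mul2
cycle 8: CDB Add2=-3; stall // r0:8,r1:7,r2:Add1,r3:Add3,r4:4,r5:Mul2
cycle 9: CDB Add3=16; stall // r0:8,r1:7,r2:Add1,r3:16,r4:4,r5:Mul2
cycle 10: CDB Add1=12; stall // r0:8,r1:7,r2:12,r3:16,r4:4,r5:Mul2
cycle 11: CDB Mul1=8; issue MUL r2<-Mul1 // r0:8,r1:7,r2:Mul1,r3:16,r4:4,r5:Mul2
cycle 12: issue ADD r0<-Add1 // r0:Add1,r1:7,r2:Mul1,r3:16,r4:4,r5:Mul2
cycle 13: - // r0:Add1,r1:7,r2:Mul1,r3:16,r4:4,r5:Mul2
cycle 14: - // r0:Add1,r1:7,r2:Mul1,r3:16,r4:4,r5:Mul2
cycle 15: CDB Add1=8 // r0:8,r1:7,r2:Mul1,r3:16,r4:4,r5:Mul2
cycle 16: CDB Mul2=64 // r0:8,r1:7,r2:Mul1,r3:16,r4:4,r5:64
cycle 17: - // r0:8,r1:7,r2:Mul1,r3:16,r4:4,r5:64
cycle 18: - // r0:8,r1:7,r2:Mul1,r3:16,r4:4,r5:64
cycle 19: - // r0:8,r1:7,r2:Mul1,r3:16,r4:4,r5:64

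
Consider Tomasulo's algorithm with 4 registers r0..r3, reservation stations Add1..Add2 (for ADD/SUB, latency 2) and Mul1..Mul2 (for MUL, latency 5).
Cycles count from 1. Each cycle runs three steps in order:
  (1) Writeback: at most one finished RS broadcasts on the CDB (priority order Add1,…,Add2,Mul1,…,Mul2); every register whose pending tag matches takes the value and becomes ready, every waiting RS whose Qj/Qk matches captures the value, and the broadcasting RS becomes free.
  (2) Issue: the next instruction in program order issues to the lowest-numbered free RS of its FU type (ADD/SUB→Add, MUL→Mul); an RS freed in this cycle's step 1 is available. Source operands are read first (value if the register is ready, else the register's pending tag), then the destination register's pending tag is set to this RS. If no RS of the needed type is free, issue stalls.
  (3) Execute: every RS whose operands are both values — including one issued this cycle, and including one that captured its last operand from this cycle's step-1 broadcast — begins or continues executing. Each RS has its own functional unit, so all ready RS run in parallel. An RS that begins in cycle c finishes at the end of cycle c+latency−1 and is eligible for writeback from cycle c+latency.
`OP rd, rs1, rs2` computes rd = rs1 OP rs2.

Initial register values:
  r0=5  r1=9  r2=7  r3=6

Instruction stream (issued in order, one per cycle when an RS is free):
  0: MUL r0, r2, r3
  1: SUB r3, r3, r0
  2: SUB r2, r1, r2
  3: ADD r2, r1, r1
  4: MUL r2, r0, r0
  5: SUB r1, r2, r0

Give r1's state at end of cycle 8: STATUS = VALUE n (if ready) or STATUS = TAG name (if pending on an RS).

cycle 1: issue MUL r0<-Mul1 // r0:Mul1,r1:9,r2:7,r3:6
cycle 2: issue SUB r3<-Add1 // r0:Mul1,r1:9,r2:7,r3:Add1
cycle 3: issue SUB r2<-Add2 // r0:Mul1,r1:9,r2:Add2,r3:Add1
cycle 4: stall // r0:Mul1,r1:9,r2:Add2,r3:Add1
cycle 5: CDB Add2=2; issue ADD r2<-Add2 // r0:Mul1,r1:9,r2:Add2,r3:Add1
cycle 6: CDB Mul1=42; issue MUL r2<-Mul1 // r0:42,r1:9,r2:Mul1,r3:Add1
cycle 7: CDB Add2=18; issue SUB r1<-Add2 // r0:42,r1:Add2,r2:Mul1,r3:Add1
cycle 8: CDB Add1=-36 // r0:42,r1:Add2,r2:Mul1,r3:-36

STATUS = TAG Add2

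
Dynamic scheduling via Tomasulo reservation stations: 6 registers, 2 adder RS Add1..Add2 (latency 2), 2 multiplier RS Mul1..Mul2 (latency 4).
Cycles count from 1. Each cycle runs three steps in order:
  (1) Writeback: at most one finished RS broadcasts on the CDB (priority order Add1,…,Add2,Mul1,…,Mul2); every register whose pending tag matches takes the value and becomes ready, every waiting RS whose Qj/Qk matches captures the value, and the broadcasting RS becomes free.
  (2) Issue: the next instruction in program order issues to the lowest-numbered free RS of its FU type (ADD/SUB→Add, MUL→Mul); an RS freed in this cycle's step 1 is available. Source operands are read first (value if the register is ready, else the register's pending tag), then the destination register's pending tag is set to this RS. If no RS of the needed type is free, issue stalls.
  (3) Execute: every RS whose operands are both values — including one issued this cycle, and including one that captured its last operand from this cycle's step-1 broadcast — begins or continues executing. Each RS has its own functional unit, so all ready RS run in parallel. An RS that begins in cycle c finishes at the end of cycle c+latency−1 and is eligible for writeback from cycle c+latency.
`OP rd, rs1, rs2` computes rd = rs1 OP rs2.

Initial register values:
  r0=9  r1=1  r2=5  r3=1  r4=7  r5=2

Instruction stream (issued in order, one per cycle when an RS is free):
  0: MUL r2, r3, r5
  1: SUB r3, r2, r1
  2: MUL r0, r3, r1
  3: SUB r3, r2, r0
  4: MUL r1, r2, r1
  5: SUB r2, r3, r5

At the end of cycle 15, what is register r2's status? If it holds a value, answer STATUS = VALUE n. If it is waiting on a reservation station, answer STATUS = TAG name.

c1: issue MUL r2<-Mul1 | r0:9,r1:1,r2:Mul1,r3:1,r4:7,r5:2
c2: issue SUB r3<-Add1 | r0:9,r1:1,r2:Mul1,r3:Add1,r4:7,r5:2
c3: issue MUL r0<-Mul2 | r0:Mul2,r1:1,r2:Mul1,r3:Add1,r4:7,r5:2
c4: issue SUB r3<-Add2 | r0:Mul2,r1:1,r2:Mul1,r3:Add2,r4:7,r5:2
c5: CDB Mul1=2; issue MUL r1<-Mul1 | r0:Mul2,r1:Mul1,r2:2,r3:Add2,r4:7,r5:2
c6: stall | r0:Mul2,r1:Mul1,r2:2,r3:Add2,r4:7,r5:2
c7: CDB Add1=1; issue SUB r2<-Add1 | r0:Mul2,r1:Mul1,r2:Add1,r3:Add2,r4:7,r5:2
c8: - | r0:Mul2,r1:Mul1,r2:Add1,r3:Add2,r4:7,r5:2
c9: CDB Mul1=2 | r0:Mul2,r1:2,r2:Add1,r3:Add2,r4:7,r5:2
c10: - | r0:Mul2,r1:2,r2:Add1,r3:Add2,r4:7,r5:2
c11: CDB Mul2=1 | r0:1,r1:2,r2:Add1,r3:Add2,r4:7,r5:2
c12: - | r0:1,r1:2,r2:Add1,r3:Add2,r4:7,r5:2
c13: CDB Add2=1 | r0:1,r1:2,r2:Add1,r3:1,r4:7,r5:2
c14: - | r0:1,r1:2,r2:Add1,r3:1,r4:7,r5:2
c15: CDB Add1=-1 | r0:1,r1:2,r2:-1,r3:1,r4:7,r5:2

STATUS = VALUE -1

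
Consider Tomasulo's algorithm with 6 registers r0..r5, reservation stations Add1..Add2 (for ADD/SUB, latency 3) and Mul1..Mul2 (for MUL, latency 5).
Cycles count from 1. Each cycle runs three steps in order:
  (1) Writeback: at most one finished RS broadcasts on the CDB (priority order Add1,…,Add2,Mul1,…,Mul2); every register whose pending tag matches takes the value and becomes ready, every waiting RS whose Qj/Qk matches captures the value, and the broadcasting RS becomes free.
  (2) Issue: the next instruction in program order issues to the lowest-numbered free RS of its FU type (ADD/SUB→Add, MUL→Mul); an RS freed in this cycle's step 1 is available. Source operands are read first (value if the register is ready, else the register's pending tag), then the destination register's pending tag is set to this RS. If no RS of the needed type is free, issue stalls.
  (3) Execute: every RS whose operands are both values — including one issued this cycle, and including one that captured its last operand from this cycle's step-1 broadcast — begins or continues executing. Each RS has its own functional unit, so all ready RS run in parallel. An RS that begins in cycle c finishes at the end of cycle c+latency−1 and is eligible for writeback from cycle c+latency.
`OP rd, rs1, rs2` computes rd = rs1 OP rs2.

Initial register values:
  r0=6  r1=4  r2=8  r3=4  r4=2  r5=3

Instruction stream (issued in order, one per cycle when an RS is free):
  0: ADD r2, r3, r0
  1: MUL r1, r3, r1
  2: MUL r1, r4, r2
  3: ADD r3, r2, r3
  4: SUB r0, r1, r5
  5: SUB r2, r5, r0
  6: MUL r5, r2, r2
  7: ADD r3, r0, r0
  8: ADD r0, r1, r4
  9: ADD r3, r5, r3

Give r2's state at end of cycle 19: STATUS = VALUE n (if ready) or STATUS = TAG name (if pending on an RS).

STATUS = VALUE -14

c1: issue ADD r2<-Add1 | r0:6,r1:4,r2:Add1,r3:4,r4:2,r5:3
c2: issue MUL r1<-Mul1 | r0:6,r1:Mul1,r2:Add1,r3:4,r4:2,r5:3
c3: issue MUL r1<-Mul2 | r0:6,r1:Mul2,r2:Add1,r3:4,r4:2,r5:3
c4: CDB Add1=10; issue ADD r3<-Add1 | r0:6,r1:Mul2,r2:10,r3:Add1,r4:2,r5:3
c5: issue SUB r0<-Add2 | r0:Add2,r1:Mul2,r2:10,r3:Add1,r4:2,r5:3
c6: stall | r0:Add2,r1:Mul2,r2:10,r3:Add1,r4:2,r5:3
c7: CDB Add1=14; issue SUB r2<-Add1 | r0:Add2,r1:Mul2,r2:Add1,r3:14,r4:2,r5:3
c8: CDB Mul1=16; issue MUL r5<-Mul1 | r0:Add2,r1:Mul2,r2:Add1,r3:14,r4:2,r5:Mul1
c9: CDB Mul2=20; stall | r0:Add2,r1:20,r2:Add1,r3:14,r4:2,r5:Mul1
c10: stall | r0:Add2,r1:20,r2:Add1,r3:14,r4:2,r5:Mul1
c11: stall | r0:Add2,r1:20,r2:Add1,r3:14,r4:2,r5:Mul1
c12: CDB Add2=17; issue ADD r3<-Add2 | r0:17,r1:20,r2:Add1,r3:Add2,r4:2,r5:Mul1
c13: stall | r0:17,r1:20,r2:Add1,r3:Add2,r4:2,r5:Mul1
c14: stall | r0:17,r1:20,r2:Add1,r3:Add2,r4:2,r5:Mul1
c15: CDB Add1=-14; issue ADD r0<-Add1 | r0:Add1,r1:20,r2:-14,r3:Add2,r4:2,r5:Mul1
c16: CDB Add2=34; issue ADD r3<-Add2 | r0:Add1,r1:20,r2:-14,r3:Add2,r4:2,r5:Mul1
c17: - | r0:Add1,r1:20,r2:-14,r3:Add2,r4:2,r5:Mul1
c18: CDB Add1=22 | r0:22,r1:20,r2:-14,r3:Add2,r4:2,r5:Mul1
c19: - | r0:22,r1:20,r2:-14,r3:Add2,r4:2,r5:Mul1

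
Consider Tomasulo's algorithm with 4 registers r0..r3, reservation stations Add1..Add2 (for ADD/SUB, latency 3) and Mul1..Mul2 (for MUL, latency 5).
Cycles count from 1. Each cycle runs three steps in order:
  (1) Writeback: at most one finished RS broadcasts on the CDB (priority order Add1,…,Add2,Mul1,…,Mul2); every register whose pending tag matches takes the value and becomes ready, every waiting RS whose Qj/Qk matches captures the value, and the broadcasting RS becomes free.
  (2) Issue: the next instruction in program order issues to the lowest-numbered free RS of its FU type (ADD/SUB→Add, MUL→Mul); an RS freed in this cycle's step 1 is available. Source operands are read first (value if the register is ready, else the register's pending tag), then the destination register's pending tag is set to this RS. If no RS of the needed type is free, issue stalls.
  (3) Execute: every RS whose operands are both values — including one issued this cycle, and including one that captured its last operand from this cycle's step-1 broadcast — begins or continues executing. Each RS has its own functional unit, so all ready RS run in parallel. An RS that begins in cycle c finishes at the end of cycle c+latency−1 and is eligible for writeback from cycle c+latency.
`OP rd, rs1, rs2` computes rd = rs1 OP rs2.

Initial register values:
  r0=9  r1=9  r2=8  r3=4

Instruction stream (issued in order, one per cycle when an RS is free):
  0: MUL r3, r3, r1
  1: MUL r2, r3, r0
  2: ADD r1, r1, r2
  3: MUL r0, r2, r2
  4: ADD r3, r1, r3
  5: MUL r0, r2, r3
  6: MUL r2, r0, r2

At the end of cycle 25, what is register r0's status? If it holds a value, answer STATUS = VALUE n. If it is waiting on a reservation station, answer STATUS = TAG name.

cycle 1: issue MUL r3<-Mul1 // r0:9,r1:9,r2:8,r3:Mul1
cycle 2: issue MUL r2<-Mul2 // r0:9,r1:9,r2:Mul2,r3:Mul1
cycle 3: issue ADD r1<-Add1 // r0:9,r1:Add1,r2:Mul2,r3:Mul1
cycle 4: stall // r0:9,r1:Add1,r2:Mul2,r3:Mul1
cycle 5: stall // r0:9,r1:Add1,r2:Mul2,r3:Mul1
cycle 6: CDB Mul1=36; issue MUL r0<-Mul1 // r0:Mul1,r1:Add1,r2:Mul2,r3:36
cycle 7: issue ADD r3<-Add2 // r0:Mul1,r1:Add1,r2:Mul2,r3:Add2
cycle 8: stall // r0:Mul1,r1:Add1,r2:Mul2,r3:Add2
cycle 9: stall // r0:Mul1,r1:Add1,r2:Mul2,r3:Add2
cycle 10: stall // r0:Mul1,r1:Add1,r2:Mul2,r3:Add2
cycle 11: CDB Mul2=324; issue MUL r0<-Mul2 // r0:Mul2,r1:Add1,r2:324,r3:Add2
cycle 12: stall // r0:Mul2,r1:Add1,r2:324,r3:Add2
cycle 13: stall // r0:Mul2,r1:Add1,r2:324,r3:Add2
cycle 14: CDB Add1=333; stall // r0:Mul2,r1:333,r2:324,r3:Add2
cycle 15: stall // r0:Mul2,r1:333,r2:324,r3:Add2
cycle 16: CDB Mul1=104976; issue MUL r2<-Mul1 // r0:Mul2,r1:333,r2:Mul1,r3:Add2
cycle 17: CDB Add2=369 // r0:Mul2,r1:333,r2:Mul1,r3:369
cycle 18: - // r0:Mul2,r1:333,r2:Mul1,r3:369
cycle 19: - // r0:Mul2,r1:333,r2:Mul1,r3:369
cycle 20: - // r0:Mul2,r1:333,r2:Mul1,r3:369
cycle 21: - // r0:Mul2,r1:333,r2:Mul1,r3:369
cycle 22: CDB Mul2=119556 // r0:119556,r1:333,r2:Mul1,r3:369
cycle 23: - // r0:119556,r1:333,r2:Mul1,r3:369
cycle 24: - // r0:119556,r1:333,r2:Mul1,r3:369
cycle 25: - // r0:119556,r1:333,r2:Mul1,r3:369

STATUS = VALUE 119556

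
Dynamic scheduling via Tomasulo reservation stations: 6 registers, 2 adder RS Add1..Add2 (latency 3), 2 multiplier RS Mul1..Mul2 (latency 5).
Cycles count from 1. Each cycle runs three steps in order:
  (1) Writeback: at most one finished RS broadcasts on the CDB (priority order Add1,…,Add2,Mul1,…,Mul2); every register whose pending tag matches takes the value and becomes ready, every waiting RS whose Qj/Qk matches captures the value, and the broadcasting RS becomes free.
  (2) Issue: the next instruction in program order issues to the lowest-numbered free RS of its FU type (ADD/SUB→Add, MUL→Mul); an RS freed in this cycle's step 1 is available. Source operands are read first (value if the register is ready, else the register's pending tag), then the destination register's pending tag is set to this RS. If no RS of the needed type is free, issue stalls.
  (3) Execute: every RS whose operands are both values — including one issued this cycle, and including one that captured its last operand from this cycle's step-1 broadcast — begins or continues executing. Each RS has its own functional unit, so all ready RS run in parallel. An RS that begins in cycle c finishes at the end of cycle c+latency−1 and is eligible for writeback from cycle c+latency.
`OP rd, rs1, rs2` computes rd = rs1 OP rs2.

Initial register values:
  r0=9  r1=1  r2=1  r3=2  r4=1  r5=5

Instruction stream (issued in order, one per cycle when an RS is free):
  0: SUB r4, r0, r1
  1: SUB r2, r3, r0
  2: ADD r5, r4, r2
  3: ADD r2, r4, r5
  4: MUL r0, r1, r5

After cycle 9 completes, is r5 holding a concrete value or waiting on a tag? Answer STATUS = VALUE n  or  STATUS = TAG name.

STATUS = VALUE 1

  c1: issue SUB r4<-Add1  regs: r0:9,r1:1,r2:1,r3:2,r4:Add1,r5:5
  c2: issue SUB r2<-Add2  regs: r0:9,r1:1,r2:Add2,r3:2,r4:Add1,r5:5
  c3: stall  regs: r0:9,r1:1,r2:Add2,r3:2,r4:Add1,r5:5
  c4: CDB Add1=8; issue ADD r5<-Add1  regs: r0:9,r1:1,r2:Add2,r3:2,r4:8,r5:Add1
  c5: CDB Add2=-7; issue ADD r2<-Add2  regs: r0:9,r1:1,r2:Add2,r3:2,r4:8,r5:Add1
  c6: issue MUL r0<-Mul1  regs: r0:Mul1,r1:1,r2:Add2,r3:2,r4:8,r5:Add1
  c7: -  regs: r0:Mul1,r1:1,r2:Add2,r3:2,r4:8,r5:Add1
  c8: CDB Add1=1  regs: r0:Mul1,r1:1,r2:Add2,r3:2,r4:8,r5:1
  c9: -  regs: r0:Mul1,r1:1,r2:Add2,r3:2,r4:8,r5:1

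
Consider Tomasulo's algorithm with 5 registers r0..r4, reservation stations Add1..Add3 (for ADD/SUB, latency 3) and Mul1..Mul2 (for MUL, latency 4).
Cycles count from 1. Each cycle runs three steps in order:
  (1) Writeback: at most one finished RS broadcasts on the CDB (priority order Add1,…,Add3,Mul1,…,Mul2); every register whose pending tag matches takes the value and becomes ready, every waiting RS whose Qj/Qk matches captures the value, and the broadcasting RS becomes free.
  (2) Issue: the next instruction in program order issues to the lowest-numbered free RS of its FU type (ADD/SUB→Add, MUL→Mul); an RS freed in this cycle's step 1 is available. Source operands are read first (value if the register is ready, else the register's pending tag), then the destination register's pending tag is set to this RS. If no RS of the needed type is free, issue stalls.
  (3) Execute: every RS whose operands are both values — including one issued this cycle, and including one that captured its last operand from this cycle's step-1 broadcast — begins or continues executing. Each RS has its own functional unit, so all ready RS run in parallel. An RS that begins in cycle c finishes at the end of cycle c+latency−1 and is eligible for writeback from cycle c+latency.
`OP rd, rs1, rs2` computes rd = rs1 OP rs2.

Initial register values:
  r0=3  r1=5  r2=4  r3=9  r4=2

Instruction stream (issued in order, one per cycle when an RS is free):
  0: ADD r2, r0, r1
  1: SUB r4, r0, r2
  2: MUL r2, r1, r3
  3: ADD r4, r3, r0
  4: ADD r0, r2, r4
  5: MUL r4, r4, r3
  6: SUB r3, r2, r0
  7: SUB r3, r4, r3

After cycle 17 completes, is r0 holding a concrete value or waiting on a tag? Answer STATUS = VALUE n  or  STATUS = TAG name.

cycle 1: issue ADD r2<-Add1 // r0:3,r1:5,r2:Add1,r3:9,r4:2
cycle 2: issue SUB r4<-Add2 // r0:3,r1:5,r2:Add1,r3:9,r4:Add2
cycle 3: issue MUL r2<-Mul1 // r0:3,r1:5,r2:Mul1,r3:9,r4:Add2
cycle 4: CDB Add1=8; issue ADD r4<-Add1 // r0:3,r1:5,r2:Mul1,r3:9,r4:Add1
cycle 5: issue ADD r0<-Add3 // r0:Add3,r1:5,r2:Mul1,r3:9,r4:Add1
cycle 6: issue MUL r4<-Mul2 // r0:Add3,r1:5,r2:Mul1,r3:9,r4:Mul2
cycle 7: CDB Add1=12; issue SUB r3<-Add1 // r0:Add3,r1:5,r2:Mul1,r3:Add1,r4:Mul2
cycle 8: CDB Add2=-5; issue SUB r3<-Add2 // r0:Add3,r1:5,r2:Mul1,r3:Add2,r4:Mul2
cycle 9: CDB Mul1=45 // r0:Add3,r1:5,r2:45,r3:Add2,r4:Mul2
cycle 10: - // r0:Add3,r1:5,r2:45,r3:Add2,r4:Mul2
cycle 11: CDB Mul2=108 // r0:Add3,r1:5,r2:45,r3:Add2,r4:108
cycle 12: CDB Add3=57 // r0:57,r1:5,r2:45,r3:Add2,r4:108
cycle 13: - // r0:57,r1:5,r2:45,r3:Add2,r4:108
cycle 14: - // r0:57,r1:5,r2:45,r3:Add2,r4:108
cycle 15: CDB Add1=-12 // r0:57,r1:5,r2:45,r3:Add2,r4:108
cycle 16: - // r0:57,r1:5,r2:45,r3:Add2,r4:108
cycle 17: - // r0:57,r1:5,r2:45,r3:Add2,r4:108

STATUS = VALUE 57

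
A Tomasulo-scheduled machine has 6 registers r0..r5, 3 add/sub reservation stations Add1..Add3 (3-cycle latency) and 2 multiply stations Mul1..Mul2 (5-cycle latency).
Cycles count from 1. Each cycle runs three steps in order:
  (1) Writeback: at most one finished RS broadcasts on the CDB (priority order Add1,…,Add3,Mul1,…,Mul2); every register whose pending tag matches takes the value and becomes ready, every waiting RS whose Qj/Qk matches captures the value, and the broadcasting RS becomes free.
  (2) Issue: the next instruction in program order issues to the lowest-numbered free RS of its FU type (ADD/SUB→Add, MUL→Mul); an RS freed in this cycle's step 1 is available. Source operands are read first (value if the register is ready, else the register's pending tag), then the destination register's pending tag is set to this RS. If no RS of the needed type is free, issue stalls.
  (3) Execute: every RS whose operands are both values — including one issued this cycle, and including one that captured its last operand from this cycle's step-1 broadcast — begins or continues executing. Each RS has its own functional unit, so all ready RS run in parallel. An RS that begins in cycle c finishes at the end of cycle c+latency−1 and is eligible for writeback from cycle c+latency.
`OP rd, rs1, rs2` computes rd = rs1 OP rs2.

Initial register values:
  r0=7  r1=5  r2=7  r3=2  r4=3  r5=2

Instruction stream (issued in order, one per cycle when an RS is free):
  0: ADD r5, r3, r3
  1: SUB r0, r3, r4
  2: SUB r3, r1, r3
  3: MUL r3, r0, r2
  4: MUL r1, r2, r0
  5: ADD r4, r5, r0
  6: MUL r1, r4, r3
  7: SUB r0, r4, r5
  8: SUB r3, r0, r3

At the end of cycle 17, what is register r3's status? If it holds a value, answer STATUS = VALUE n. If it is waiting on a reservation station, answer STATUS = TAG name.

STATUS = VALUE 6

  c1: issue ADD r5<-Add1  regs: r0:7,r1:5,r2:7,r3:2,r4:3,r5:Add1
  c2: issue SUB r0<-Add2  regs: r0:Add2,r1:5,r2:7,r3:2,r4:3,r5:Add1
  c3: issue SUB r3<-Add3  regs: r0:Add2,r1:5,r2:7,r3:Add3,r4:3,r5:Add1
  c4: CDB Add1=4; issue MUL r3<-Mul1  regs: r0:Add2,r1:5,r2:7,r3:Mul1,r4:3,r5:4
  c5: CDB Add2=-1; issue MUL r1<-Mul2  regs: r0:-1,r1:Mul2,r2:7,r3:Mul1,r4:3,r5:4
  c6: CDB Add3=3; issue ADD r4<-Add1  regs: r0:-1,r1:Mul2,r2:7,r3:Mul1,r4:Add1,r5:4
  c7: stall  regs: r0:-1,r1:Mul2,r2:7,r3:Mul1,r4:Add1,r5:4
  c8: stall  regs: r0:-1,r1:Mul2,r2:7,r3:Mul1,r4:Add1,r5:4
  c9: CDB Add1=3; stall  regs: r0:-1,r1:Mul2,r2:7,r3:Mul1,r4:3,r5:4
  c10: CDB Mul1=-7; issue MUL r1<-Mul1  regs: r0:-1,r1:Mul1,r2:7,r3:-7,r4:3,r5:4
  c11: CDB Mul2=-7; issue SUB r0<-Add1  regs: r0:Add1,r1:Mul1,r2:7,r3:-7,r4:3,r5:4
  c12: issue SUB r3<-Add2  regs: r0:Add1,r1:Mul1,r2:7,r3:Add2,r4:3,r5:4
  c13: -  regs: r0:Add1,r1:Mul1,r2:7,r3:Add2,r4:3,r5:4
  c14: CDB Add1=-1  regs: r0:-1,r1:Mul1,r2:7,r3:Add2,r4:3,r5:4
  c15: CDB Mul1=-21  regs: r0:-1,r1:-21,r2:7,r3:Add2,r4:3,r5:4
  c16: -  regs: r0:-1,r1:-21,r2:7,r3:Add2,r4:3,r5:4
  c17: CDB Add2=6  regs: r0:-1,r1:-21,r2:7,r3:6,r4:3,r5:4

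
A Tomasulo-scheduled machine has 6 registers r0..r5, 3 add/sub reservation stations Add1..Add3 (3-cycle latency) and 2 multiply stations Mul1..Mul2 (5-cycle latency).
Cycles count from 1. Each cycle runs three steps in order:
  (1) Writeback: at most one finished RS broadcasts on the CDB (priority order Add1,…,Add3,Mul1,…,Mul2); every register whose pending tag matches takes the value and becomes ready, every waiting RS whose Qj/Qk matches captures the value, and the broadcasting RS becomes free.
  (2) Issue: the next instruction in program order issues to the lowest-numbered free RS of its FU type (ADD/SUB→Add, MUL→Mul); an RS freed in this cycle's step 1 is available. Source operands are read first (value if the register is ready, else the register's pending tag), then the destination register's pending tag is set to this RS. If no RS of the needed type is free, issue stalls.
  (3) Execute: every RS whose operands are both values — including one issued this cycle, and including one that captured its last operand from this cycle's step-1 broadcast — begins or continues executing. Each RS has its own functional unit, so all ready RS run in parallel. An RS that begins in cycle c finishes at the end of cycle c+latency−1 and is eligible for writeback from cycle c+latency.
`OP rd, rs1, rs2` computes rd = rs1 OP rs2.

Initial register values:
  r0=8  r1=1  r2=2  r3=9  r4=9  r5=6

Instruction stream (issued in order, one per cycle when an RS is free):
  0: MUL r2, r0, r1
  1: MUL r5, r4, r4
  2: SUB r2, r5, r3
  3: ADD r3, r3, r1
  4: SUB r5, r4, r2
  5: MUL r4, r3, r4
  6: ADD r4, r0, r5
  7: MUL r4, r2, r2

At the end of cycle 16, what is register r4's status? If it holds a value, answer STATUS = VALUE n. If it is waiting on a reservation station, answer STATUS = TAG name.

c1: issue MUL r2<-Mul1 | r0:8,r1:1,r2:Mul1,r3:9,r4:9,r5:6
c2: issue MUL r5<-Mul2 | r0:8,r1:1,r2:Mul1,r3:9,r4:9,r5:Mul2
c3: issue SUB r2<-Add1 | r0:8,r1:1,r2:Add1,r3:9,r4:9,r5:Mul2
c4: issue ADD r3<-Add2 | r0:8,r1:1,r2:Add1,r3:Add2,r4:9,r5:Mul2
c5: issue SUB r5<-Add3 | r0:8,r1:1,r2:Add1,r3:Add2,r4:9,r5:Add3
c6: CDB Mul1=8; issue MUL r4<-Mul1 | r0:8,r1:1,r2:Add1,r3:Add2,r4:Mul1,r5:Add3
c7: CDB Add2=10; issue ADD r4<-Add2 | r0:8,r1:1,r2:Add1,r3:10,r4:Add2,r5:Add3
c8: CDB Mul2=81; issue MUL r4<-Mul2 | r0:8,r1:1,r2:Add1,r3:10,r4:Mul2,r5:Add3
c9: - | r0:8,r1:1,r2:Add1,r3:10,r4:Mul2,r5:Add3
c10: - | r0:8,r1:1,r2:Add1,r3:10,r4:Mul2,r5:Add3
c11: CDB Add1=72 | r0:8,r1:1,r2:72,r3:10,r4:Mul2,r5:Add3
c12: CDB Mul1=90 | r0:8,r1:1,r2:72,r3:10,r4:Mul2,r5:Add3
c13: - | r0:8,r1:1,r2:72,r3:10,r4:Mul2,r5:Add3
c14: CDB Add3=-63 | r0:8,r1:1,r2:72,r3:10,r4:Mul2,r5:-63
c15: - | r0:8,r1:1,r2:72,r3:10,r4:Mul2,r5:-63
c16: CDB Mul2=5184 | r0:8,r1:1,r2:72,r3:10,r4:5184,r5:-63

STATUS = VALUE 5184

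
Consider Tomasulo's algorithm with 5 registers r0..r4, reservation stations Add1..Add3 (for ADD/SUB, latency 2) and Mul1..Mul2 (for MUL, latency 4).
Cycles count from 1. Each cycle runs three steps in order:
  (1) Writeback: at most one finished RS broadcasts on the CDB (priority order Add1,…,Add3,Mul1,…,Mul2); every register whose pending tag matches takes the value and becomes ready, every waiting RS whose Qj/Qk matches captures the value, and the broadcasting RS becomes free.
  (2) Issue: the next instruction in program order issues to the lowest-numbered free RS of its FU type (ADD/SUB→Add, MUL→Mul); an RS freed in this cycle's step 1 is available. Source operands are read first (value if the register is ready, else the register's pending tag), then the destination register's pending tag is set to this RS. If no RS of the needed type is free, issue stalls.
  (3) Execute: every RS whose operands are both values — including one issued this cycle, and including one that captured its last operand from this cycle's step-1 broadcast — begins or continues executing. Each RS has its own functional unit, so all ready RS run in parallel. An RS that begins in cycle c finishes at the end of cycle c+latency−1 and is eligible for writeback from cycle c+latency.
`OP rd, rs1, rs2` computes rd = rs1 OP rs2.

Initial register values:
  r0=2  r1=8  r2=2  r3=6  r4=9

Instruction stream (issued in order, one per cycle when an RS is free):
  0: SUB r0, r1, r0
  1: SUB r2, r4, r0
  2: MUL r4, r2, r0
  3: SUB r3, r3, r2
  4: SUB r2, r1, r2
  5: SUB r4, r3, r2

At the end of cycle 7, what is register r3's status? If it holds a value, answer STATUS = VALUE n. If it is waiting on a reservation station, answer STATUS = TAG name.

c1: issue SUB r0<-Add1 | r0:Add1,r1:8,r2:2,r3:6,r4:9
c2: issue SUB r2<-Add2 | r0:Add1,r1:8,r2:Add2,r3:6,r4:9
c3: CDB Add1=6; issue MUL r4<-Mul1 | r0:6,r1:8,r2:Add2,r3:6,r4:Mul1
c4: issue SUB r3<-Add1 | r0:6,r1:8,r2:Add2,r3:Add1,r4:Mul1
c5: CDB Add2=3; issue SUB r2<-Add2 | r0:6,r1:8,r2:Add2,r3:Add1,r4:Mul1
c6: issue SUB r4<-Add3 | r0:6,r1:8,r2:Add2,r3:Add1,r4:Add3
c7: CDB Add1=3 | r0:6,r1:8,r2:Add2,r3:3,r4:Add3

STATUS = VALUE 3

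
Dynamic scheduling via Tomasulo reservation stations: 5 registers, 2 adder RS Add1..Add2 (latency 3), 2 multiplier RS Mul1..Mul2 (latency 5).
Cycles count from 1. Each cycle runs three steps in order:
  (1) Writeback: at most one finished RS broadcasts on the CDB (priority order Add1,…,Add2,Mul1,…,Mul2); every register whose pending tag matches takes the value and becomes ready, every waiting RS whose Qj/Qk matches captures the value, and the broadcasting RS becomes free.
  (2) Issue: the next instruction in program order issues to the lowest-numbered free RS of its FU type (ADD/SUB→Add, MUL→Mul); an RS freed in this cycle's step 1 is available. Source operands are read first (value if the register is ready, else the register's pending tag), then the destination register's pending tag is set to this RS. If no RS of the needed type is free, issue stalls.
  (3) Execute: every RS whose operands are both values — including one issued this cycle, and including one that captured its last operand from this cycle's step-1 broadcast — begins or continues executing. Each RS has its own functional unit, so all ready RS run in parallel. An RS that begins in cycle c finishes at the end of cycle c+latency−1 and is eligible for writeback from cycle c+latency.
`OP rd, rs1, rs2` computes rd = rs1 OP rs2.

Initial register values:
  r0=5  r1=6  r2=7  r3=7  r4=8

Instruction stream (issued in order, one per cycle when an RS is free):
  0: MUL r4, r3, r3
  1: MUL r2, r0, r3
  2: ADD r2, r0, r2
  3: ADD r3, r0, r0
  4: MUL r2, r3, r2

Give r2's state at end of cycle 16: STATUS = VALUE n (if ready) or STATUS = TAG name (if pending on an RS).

STATUS = VALUE 400

cycle 1: issue MUL r4<-Mul1 // r0:5,r1:6,r2:7,r3:7,r4:Mul1
cycle 2: issue MUL r2<-Mul2 // r0:5,r1:6,r2:Mul2,r3:7,r4:Mul1
cycle 3: issue ADD r2<-Add1 // r0:5,r1:6,r2:Add1,r3:7,r4:Mul1
cycle 4: issue ADD r3<-Add2 // r0:5,r1:6,r2:Add1,r3:Add2,r4:Mul1
cycle 5: stall // r0:5,r1:6,r2:Add1,r3:Add2,r4:Mul1
cycle 6: CDB Mul1=49; issue MUL r2<-Mul1 // r0:5,r1:6,r2:Mul1,r3:Add2,r4:49
cycle 7: CDB Add2=10 // r0:5,r1:6,r2:Mul1,r3:10,r4:49
cycle 8: CDB Mul2=35 // r0:5,r1:6,r2:Mul1,r3:10,r4:49
cycle 9: - // r0:5,r1:6,r2:Mul1,r3:10,r4:49
cycle 10: - // r0:5,r1:6,r2:Mul1,r3:10,r4:49
cycle 11: CDB Add1=40 // r0:5,r1:6,r2:Mul1,r3:10,r4:49
cycle 12: - // r0:5,r1:6,r2:Mul1,r3:10,r4:49
cycle 13: - // r0:5,r1:6,r2:Mul1,r3:10,r4:49
cycle 14: - // r0:5,r1:6,r2:Mul1,r3:10,r4:49
cycle 15: - // r0:5,r1:6,r2:Mul1,r3:10,r4:49
cycle 16: CDB Mul1=400 // r0:5,r1:6,r2:400,r3:10,r4:49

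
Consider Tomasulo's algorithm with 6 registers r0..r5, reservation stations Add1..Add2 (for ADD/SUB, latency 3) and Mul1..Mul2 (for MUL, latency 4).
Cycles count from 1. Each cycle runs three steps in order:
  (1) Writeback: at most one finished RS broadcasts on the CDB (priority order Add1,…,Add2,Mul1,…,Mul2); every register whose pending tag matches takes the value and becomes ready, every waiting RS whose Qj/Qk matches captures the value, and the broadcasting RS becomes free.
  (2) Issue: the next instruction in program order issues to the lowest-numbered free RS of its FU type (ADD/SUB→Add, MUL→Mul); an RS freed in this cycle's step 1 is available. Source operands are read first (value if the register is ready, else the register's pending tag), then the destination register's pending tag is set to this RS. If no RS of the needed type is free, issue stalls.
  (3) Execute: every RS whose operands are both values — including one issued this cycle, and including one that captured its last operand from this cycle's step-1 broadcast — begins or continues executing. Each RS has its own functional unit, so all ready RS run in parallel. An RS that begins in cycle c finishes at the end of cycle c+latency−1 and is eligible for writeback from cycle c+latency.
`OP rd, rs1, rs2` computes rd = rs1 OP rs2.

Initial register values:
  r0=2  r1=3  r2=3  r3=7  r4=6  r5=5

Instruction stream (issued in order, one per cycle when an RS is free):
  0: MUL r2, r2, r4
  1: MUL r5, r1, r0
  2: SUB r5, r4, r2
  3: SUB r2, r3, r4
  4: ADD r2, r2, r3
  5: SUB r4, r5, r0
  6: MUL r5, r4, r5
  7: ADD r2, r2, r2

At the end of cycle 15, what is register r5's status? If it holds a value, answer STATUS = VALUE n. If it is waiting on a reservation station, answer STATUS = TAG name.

cycle 1: issue MUL r2<-Mul1 // r0:2,r1:3,r2:Mul1,r3:7,r4:6,r5:5
cycle 2: issue MUL r5<-Mul2 // r0:2,r1:3,r2:Mul1,r3:7,r4:6,r5:Mul2
cycle 3: issue SUB r5<-Add1 // r0:2,r1:3,r2:Mul1,r3:7,r4:6,r5:Add1
cycle 4: issue SUB r2<-Add2 // r0:2,r1:3,r2:Add2,r3:7,r4:6,r5:Add1
cycle 5: CDB Mul1=18; stall // r0:2,r1:3,r2:Add2,r3:7,r4:6,r5:Add1
cycle 6: CDB Mul2=6; stall // r0:2,r1:3,r2:Add2,r3:7,r4:6,r5:Add1
cycle 7: CDB Add2=1; issue ADD r2<-Add2 // r0:2,r1:3,r2:Add2,r3:7,r4:6,r5:Add1
cycle 8: CDB Add1=-12; issue SUB r4<-Add1 // r0:2,r1:3,r2:Add2,r3:7,r4:Add1,r5:-12
cycle 9: issue MUL r5<-Mul1 // r0:2,r1:3,r2:Add2,r3:7,r4:Add1,r5:Mul1
cycle 10: CDB Add2=8; issue ADD r2<-Add2 // r0:2,r1:3,r2:Add2,r3:7,r4:Add1,r5:Mul1
cycle 11: CDB Add1=-14 // r0:2,r1:3,r2:Add2,r3:7,r4:-14,r5:Mul1
cycle 12: - // r0:2,r1:3,r2:Add2,r3:7,r4:-14,r5:Mul1
cycle 13: CDB Add2=16 // r0:2,r1:3,r2:16,r3:7,r4:-14,r5:Mul1
cycle 14: - // r0:2,r1:3,r2:16,r3:7,r4:-14,r5:Mul1
cycle 15: CDB Mul1=168 // r0:2,r1:3,r2:16,r3:7,r4:-14,r5:168

STATUS = VALUE 168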